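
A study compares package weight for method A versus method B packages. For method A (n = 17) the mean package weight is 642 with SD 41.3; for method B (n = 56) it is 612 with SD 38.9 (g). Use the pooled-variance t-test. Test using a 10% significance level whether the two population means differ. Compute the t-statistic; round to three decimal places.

2.746

Let group 1 = method A, group 2 = method B. H0: μ_1 = μ_2; H1: μ_1 ≠ μ_2 (two-sample pooled-variance t-test, two-sided).
s_p² = [(17−1)·41.3² + (56−1)·38.9²]/(17+56−2) = 1556.59
t = (642 − 612)/√[1556.59·(1/17 + 1/56)] = 2.746
df = n₁ + n₂ − 2 = 71
Two-sided p-value ≈ 0.008
Since p ≈ 0.008 < α = 0.1, reject H0; the data support H1.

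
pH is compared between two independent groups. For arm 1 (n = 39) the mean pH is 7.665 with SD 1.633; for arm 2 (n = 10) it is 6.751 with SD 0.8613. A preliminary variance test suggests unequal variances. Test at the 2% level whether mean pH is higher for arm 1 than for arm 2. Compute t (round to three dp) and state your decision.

t = 2.421; reject H0

Let group 1 = arm 1, group 2 = arm 2. H0: μ_1 = μ_2; H1: μ_1 > μ_2 (Welch's two-sample t-test, right-tailed).
t = (x̄_1 − x̄_2)/√(s_1²/n_1 + s_2²/n_2) = (7.665 − 6.751)/√(1.633²/39 + 0.8613²/10) = 2.421
Welch–Satterthwaite df ≈ 27.67
p-value = P(T ≥ 2.421) ≈ 0.0112
Since p ≈ 0.0112 < α = 0.02, reject H0; the data support H1.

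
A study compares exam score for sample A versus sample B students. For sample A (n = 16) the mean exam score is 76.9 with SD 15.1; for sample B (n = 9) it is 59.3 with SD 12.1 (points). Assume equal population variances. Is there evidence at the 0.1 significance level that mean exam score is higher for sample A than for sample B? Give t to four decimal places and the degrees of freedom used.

Let group 1 = sample A, group 2 = sample B. H0: μ_1 = μ_2; H1: μ_1 > μ_2 (two-sample pooled-variance t-test, right-tailed).
s_p² = [(16−1)·15.1² + (9−1)·12.1²]/(16+9−2) = 199.627
t = (76.9 − 59.3)/√[199.627·(1/16 + 1/9)] = 2.9896
df = n₁ + n₂ − 2 = 23
p-value = P(T ≥ 2.9896) ≈ 0.003
Since p ≈ 0.003 < α = 0.1, reject H0; the evidence is statistically significant.

t = 2.9896, df = 23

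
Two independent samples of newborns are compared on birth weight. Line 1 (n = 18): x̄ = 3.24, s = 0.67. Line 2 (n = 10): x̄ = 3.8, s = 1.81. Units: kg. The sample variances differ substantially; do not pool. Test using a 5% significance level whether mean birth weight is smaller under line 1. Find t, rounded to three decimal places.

-0.943

Let group 1 = line 1, group 2 = line 2. H0: μ_1 = μ_2; H1: μ_1 < μ_2 (Welch's two-sample t-test, left-tailed).
t = (x̄_1 − x̄_2)/√(s_1²/n_1 + s_2²/n_2) = (3.24 − 3.8)/√(0.67²/18 + 1.81²/10) = -0.943
Welch–Satterthwaite df ≈ 10.39
p-value = P(T ≤ -0.943) ≈ 0.1835
Since p ≈ 0.1835 > α = 0.05, fail to reject H0; the data do not provide sufficient evidence against H0.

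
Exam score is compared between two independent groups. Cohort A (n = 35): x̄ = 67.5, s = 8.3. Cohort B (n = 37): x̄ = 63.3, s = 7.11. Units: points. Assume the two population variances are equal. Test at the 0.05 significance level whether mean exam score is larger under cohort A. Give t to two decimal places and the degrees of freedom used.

t = 2.31, df = 70

Let group 1 = cohort A, group 2 = cohort B. H0: μ_1 = μ_2; H1: μ_1 > μ_2 (two-sample pooled-variance t-test, right-tailed).
s_p² = [(35−1)·8.3² + (37−1)·7.11²]/(35+37−2) = 59.4591
t = (67.5 − 63.3)/√[59.4591·(1/35 + 1/37)] = 2.31
df = n₁ + n₂ − 2 = 70
p-value = P(T ≥ 2.31) ≈ 0.0119
Since p ≈ 0.0119 < α = 0.05, reject H0; the evidence is statistically significant.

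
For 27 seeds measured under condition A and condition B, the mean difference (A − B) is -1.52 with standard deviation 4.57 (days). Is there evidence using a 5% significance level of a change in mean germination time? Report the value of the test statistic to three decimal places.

-1.728

H0: μ_d = 0; H1: μ_d ≠ 0 (paired t-test on the differences, two-sided).
t = d̄/(s_d/√n) = -1.52/(4.57/√27) = -1.728
df = n − 1 = 26
Two-sided p-value ≈ 0.096
Since p ≈ 0.096 > α = 0.05, fail to reject H0; the evidence is not statistically significant.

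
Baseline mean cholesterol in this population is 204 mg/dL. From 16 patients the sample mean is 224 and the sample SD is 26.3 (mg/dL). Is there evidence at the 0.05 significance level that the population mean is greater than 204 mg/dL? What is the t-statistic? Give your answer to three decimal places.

H0: μ = 204; H1: μ > 204 (one-sample t-test, right-tailed).
t = (x̄ − μ₀)/(s/√n) = (224 − 204)/(26.3/√16) = 3.042
df = n − 1 = 15
p-value = P(T ≥ 3.042) ≈ 0.0041
Since p ≈ 0.0041 < α = 0.05, reject H0; the evidence is statistically significant.

3.042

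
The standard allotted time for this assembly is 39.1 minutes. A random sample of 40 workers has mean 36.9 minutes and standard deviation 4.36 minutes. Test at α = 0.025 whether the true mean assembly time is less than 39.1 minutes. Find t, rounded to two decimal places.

-3.19

H0: μ = 39.1; H1: μ < 39.1 (one-sample t-test, left-tailed).
t = (x̄ − μ₀)/(s/√n) = (36.9 − 39.1)/(4.36/√40) = -3.19
df = n − 1 = 39
p-value = P(T ≤ -3.19) ≈ 0.001
Since p ≈ 0.001 < α = 0.025, reject H0; the evidence is statistically significant.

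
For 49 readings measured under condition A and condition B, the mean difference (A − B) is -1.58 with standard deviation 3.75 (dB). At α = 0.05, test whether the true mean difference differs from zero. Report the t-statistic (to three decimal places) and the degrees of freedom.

H0: μ_d = 0; H1: μ_d ≠ 0 (paired t-test on the differences, two-sided).
t = d̄/(s_d/√n) = -1.58/(3.75/√49) = -2.949
df = n − 1 = 48
Two-sided p-value ≈ 0.005
Since p ≈ 0.005 < α = 0.05, reject H0; the evidence is statistically significant.

t = -2.949, df = 48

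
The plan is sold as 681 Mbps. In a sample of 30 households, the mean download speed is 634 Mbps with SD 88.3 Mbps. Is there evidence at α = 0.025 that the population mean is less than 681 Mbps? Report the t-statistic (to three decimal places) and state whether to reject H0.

H0: μ = 681; H1: μ < 681 (one-sample t-test, left-tailed).
t = (x̄ − μ₀)/(s/√n) = (634 − 681)/(88.3/√30) = -2.915
df = n − 1 = 29
p-value = P(T ≤ -2.915) ≈ 0.0034
Since p ≈ 0.0034 < α = 0.025, reject H0; the data support H1.

t = -2.915; reject H0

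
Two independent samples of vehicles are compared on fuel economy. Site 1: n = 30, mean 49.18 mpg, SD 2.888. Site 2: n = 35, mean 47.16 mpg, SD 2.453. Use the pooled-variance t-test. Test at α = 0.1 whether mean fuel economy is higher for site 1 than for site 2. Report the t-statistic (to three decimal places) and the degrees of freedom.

Let group 1 = site 1, group 2 = site 2. H0: μ_1 = μ_2; H1: μ_1 > μ_2 (two-sample pooled-variance t-test, right-tailed).
s_p² = [(30−1)·2.888² + (35−1)·2.453²]/(30+35−2) = 7.08668
t = (49.18 − 47.16)/√[7.08668·(1/30 + 1/35)] = 3.050
df = n₁ + n₂ − 2 = 63
p-value = P(T ≥ 3.050) ≈ 0.002
Since p ≈ 0.002 < α = 0.1, reject H0; the data support H1.

t = 3.050, df = 63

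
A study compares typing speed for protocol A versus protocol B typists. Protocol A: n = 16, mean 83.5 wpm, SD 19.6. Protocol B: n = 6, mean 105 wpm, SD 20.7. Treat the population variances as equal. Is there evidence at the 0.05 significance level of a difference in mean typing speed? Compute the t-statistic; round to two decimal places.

Let group 1 = protocol A, group 2 = protocol B. H0: μ_1 = μ_2; H1: μ_1 ≠ μ_2 (two-sample pooled-variance t-test, two-sided).
s_p² = [(16−1)·19.6² + (6−1)·20.7²]/(16+6−2) = 395.243
t = (83.5 − 105)/√[395.243·(1/16 + 1/6)] = -2.26
df = n₁ + n₂ − 2 = 20
Two-sided p-value ≈ 0.035
Since p ≈ 0.035 < α = 0.05, reject H0; the evidence is statistically significant.

-2.26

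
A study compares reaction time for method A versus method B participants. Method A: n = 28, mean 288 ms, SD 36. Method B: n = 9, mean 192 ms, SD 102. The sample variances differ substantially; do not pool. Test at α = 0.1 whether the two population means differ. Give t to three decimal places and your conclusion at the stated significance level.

t = 2.769; reject H0

Let group 1 = method A, group 2 = method B. H0: μ_1 = μ_2; H1: μ_1 ≠ μ_2 (Welch's two-sample t-test, two-sided).
t = (x̄_1 − x̄_2)/√(s_1²/n_1 + s_2²/n_2) = (288 − 192)/√(36²/28 + 102²/9) = 2.769
Welch–Satterthwaite df ≈ 8.65
Two-sided p-value ≈ 0.023
Since p ≈ 0.023 < α = 0.1, reject H0; the data support H1.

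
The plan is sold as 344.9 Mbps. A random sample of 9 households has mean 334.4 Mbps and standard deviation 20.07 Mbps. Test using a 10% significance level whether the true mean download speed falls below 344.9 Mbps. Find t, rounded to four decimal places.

H0: μ = 344.9; H1: μ < 344.9 (one-sample t-test, left-tailed).
t = (x̄ − μ₀)/(s/√n) = (334.4 − 344.9)/(20.07/√9) = -1.5695
df = n − 1 = 8
p-value = P(T ≤ -1.5695) ≈ 0.078
Since p ≈ 0.078 < α = 0.1, reject H0; the evidence is statistically significant.

-1.5695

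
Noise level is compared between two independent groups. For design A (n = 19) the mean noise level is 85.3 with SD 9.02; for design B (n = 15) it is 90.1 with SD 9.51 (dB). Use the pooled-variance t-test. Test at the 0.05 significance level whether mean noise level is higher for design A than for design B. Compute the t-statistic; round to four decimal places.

-1.5044

Let group 1 = design A, group 2 = design B. H0: μ_1 = μ_2; H1: μ_1 > μ_2 (two-sample pooled-variance t-test, right-tailed).
s_p² = [(19−1)·9.02² + (15−1)·9.51²]/(19+15−2) = 85.3328
t = (85.3 − 90.1)/√[85.3328·(1/19 + 1/15)] = -1.5044
df = n₁ + n₂ − 2 = 32
p-value = P(T ≥ -1.5044) ≈ 0.9289
Since p ≈ 0.9289 > α = 0.05, fail to reject H0; the data do not provide sufficient evidence against H0.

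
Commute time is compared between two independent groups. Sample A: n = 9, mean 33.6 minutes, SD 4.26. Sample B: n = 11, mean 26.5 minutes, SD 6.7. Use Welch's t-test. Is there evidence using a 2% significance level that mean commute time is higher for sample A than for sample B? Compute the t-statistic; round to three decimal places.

2.875

Let group 1 = sample A, group 2 = sample B. H0: μ_1 = μ_2; H1: μ_1 > μ_2 (Welch's two-sample t-test, right-tailed).
t = (x̄_1 − x̄_2)/√(s_1²/n_1 + s_2²/n_2) = (33.6 − 26.5)/√(4.26²/9 + 6.7²/11) = 2.875
Welch–Satterthwaite df ≈ 17.10
p-value = P(T ≥ 2.875) ≈ 0.0052
Since p ≈ 0.0052 < α = 0.02, reject H0; the evidence is statistically significant.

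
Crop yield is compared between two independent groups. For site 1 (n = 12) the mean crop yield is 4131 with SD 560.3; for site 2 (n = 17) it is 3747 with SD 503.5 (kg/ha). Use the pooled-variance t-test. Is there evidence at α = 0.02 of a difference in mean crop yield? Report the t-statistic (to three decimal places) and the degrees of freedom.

Let group 1 = site 1, group 2 = site 2. H0: μ_1 = μ_2; H1: μ_1 ≠ μ_2 (two-sample pooled-variance t-test, two-sided).
s_p² = [(12−1)·560.3² + (17−1)·503.5²]/(12+17−2) = 278129
t = (4131 − 3747)/√[278129·(1/12 + 1/17)] = 1.931
df = n₁ + n₂ − 2 = 27
Two-sided p-value ≈ 0.0640
Since p ≈ 0.0640 > α = 0.02, fail to reject H0; the data do not provide sufficient evidence against H0.

t = 1.931, df = 27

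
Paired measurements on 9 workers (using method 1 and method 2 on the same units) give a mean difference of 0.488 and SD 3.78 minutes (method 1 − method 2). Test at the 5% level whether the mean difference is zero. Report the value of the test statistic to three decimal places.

0.387

H0: μ_d = 0; H1: μ_d ≠ 0 (paired t-test on the differences, two-sided).
t = d̄/(s_d/√n) = 0.488/(3.78/√9) = 0.387
df = n − 1 = 8
Two-sided p-value ≈ 0.7086
Since p ≈ 0.7086 > α = 0.05, fail to reject H0; the evidence is not statistically significant.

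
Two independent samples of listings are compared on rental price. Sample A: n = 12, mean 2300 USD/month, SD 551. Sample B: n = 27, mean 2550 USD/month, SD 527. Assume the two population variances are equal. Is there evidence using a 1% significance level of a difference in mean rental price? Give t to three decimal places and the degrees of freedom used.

Let group 1 = sample A, group 2 = sample B. H0: μ_1 = μ_2; H1: μ_1 ≠ μ_2 (two-sample pooled-variance t-test, two-sided).
s_p² = [(12−1)·551² + (27−1)·527²]/(12+27−2) = 285421
t = (2300 − 2550)/√[285421·(1/12 + 1/27)] = -1.349
df = n₁ + n₂ − 2 = 37
Two-sided p-value ≈ 0.186
Since p ≈ 0.186 > α = 0.01, fail to reject H0; the evidence is not statistically significant.

t = -1.349, df = 37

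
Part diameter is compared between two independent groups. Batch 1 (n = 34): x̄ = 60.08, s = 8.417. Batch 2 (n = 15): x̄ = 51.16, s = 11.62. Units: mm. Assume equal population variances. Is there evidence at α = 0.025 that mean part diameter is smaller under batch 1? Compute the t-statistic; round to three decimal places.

3.034

Let group 1 = batch 1, group 2 = batch 2. H0: μ_1 = μ_2; H1: μ_1 < μ_2 (two-sample pooled-variance t-test, left-tailed).
s_p² = [(34−1)·8.417² + (15−1)·11.62²]/(34+15−2) = 89.9629
t = (60.08 − 51.16)/√[89.9629·(1/34 + 1/15)] = 3.034
df = n₁ + n₂ − 2 = 47
p-value = P(T ≤ 3.034) ≈ 0.9980
Since p ≈ 0.9980 > α = 0.025, fail to reject H0; the data do not provide sufficient evidence against H0.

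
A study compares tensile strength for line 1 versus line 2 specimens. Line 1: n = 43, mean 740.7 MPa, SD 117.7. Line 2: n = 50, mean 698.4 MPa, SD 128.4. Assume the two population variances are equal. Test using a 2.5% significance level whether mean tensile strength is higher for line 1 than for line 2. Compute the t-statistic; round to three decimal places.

Let group 1 = line 1, group 2 = line 2. H0: μ_1 = μ_2; H1: μ_1 > μ_2 (two-sample pooled-variance t-test, right-tailed).
s_p² = [(43−1)·117.7² + (50−1)·128.4²]/(43+50−2) = 15271.2
t = (740.7 − 698.4)/√[15271.2·(1/43 + 1/50)] = 1.646
df = n₁ + n₂ − 2 = 91
p-value = P(T ≥ 1.646) ≈ 0.0516
Since p ≈ 0.0516 > α = 0.025, fail to reject H0; the data do not provide sufficient evidence against H0.

1.646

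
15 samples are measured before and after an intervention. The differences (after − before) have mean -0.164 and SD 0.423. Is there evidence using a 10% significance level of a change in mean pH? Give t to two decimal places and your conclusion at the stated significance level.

H0: μ_d = 0; H1: μ_d ≠ 0 (paired t-test on the differences, two-sided).
t = d̄/(s_d/√n) = -0.164/(0.423/√15) = -1.50
df = n − 1 = 14
Two-sided p-value ≈ 0.155
Since p ≈ 0.155 > α = 0.1, fail to reject H0; the evidence is not statistically significant.

t = -1.50; fail to reject H0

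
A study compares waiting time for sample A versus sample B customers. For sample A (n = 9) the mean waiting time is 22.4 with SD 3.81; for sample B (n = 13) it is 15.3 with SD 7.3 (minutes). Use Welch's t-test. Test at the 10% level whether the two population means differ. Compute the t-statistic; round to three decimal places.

Let group 1 = sample A, group 2 = sample B. H0: μ_1 = μ_2; H1: μ_1 ≠ μ_2 (Welch's two-sample t-test, two-sided).
t = (x̄_1 − x̄_2)/√(s_1²/n_1 + s_2²/n_2) = (22.4 − 15.3)/√(3.81²/9 + 7.3²/13) = 2.971
Welch–Satterthwaite df ≈ 18.91
Two-sided p-value ≈ 0.008
Since p ≈ 0.008 < α = 0.1, reject H0; the data support H1.

2.971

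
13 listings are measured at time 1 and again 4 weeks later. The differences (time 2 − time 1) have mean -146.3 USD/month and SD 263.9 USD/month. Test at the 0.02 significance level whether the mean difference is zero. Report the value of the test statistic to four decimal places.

H0: μ_d = 0; H1: μ_d ≠ 0 (paired t-test on the differences, two-sided).
t = d̄/(s_d/√n) = -146.3/(263.9/√13) = -1.9988
df = n − 1 = 12
Two-sided p-value ≈ 0.0688
Since p ≈ 0.0688 > α = 0.02, fail to reject H0; the evidence is not statistically significant.

-1.9988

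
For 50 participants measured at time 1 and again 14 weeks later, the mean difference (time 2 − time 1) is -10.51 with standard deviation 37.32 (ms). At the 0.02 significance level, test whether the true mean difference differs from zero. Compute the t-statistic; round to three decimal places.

H0: μ_d = 0; H1: μ_d ≠ 0 (paired t-test on the differences, two-sided).
t = d̄/(s_d/√n) = -10.51/(37.32/√50) = -1.991
df = n − 1 = 49
Two-sided p-value ≈ 0.0520
Since p ≈ 0.0520 > α = 0.02, fail to reject H0; the evidence is not statistically significant.

-1.991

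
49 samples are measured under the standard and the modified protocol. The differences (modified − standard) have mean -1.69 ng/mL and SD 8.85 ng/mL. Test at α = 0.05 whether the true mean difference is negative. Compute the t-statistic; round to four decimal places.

-1.3367

H0: μ_d = 0; H1: μ_d < 0 (paired t-test on the differences, left-tailed).
t = d̄/(s_d/√n) = -1.69/(8.85/√49) = -1.3367
df = n − 1 = 48
p-value = P(T ≤ -1.3367) ≈ 0.094
Since p ≈ 0.094 > α = 0.05, fail to reject H0; the evidence is not statistically significant.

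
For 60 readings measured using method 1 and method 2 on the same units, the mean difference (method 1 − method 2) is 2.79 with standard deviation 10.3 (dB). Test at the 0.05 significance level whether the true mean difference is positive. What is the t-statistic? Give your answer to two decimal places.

H0: μ_d = 0; H1: μ_d > 0 (paired t-test on the differences, right-tailed).
t = d̄/(s_d/√n) = 2.79/(10.3/√60) = 2.10
df = n − 1 = 59
p-value = P(T ≥ 2.10) ≈ 0.020
Since p ≈ 0.020 < α = 0.05, reject H0; the evidence is statistically significant.

2.10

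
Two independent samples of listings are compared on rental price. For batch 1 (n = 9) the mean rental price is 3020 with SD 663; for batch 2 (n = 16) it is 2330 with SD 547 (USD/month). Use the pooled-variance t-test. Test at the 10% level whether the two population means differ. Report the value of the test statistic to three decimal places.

Let group 1 = batch 1, group 2 = batch 2. H0: μ_1 = μ_2; H1: μ_1 ≠ μ_2 (two-sample pooled-variance t-test, two-sided).
s_p² = [(9−1)·663² + (16−1)·547²]/(9+16−2) = 348030
t = (3020 − 2330)/√[348030·(1/9 + 1/16)] = 2.807
df = n₁ + n₂ − 2 = 23
Two-sided p-value ≈ 0.0100
Since p ≈ 0.0100 < α = 0.1, reject H0; the evidence is statistically significant.

2.807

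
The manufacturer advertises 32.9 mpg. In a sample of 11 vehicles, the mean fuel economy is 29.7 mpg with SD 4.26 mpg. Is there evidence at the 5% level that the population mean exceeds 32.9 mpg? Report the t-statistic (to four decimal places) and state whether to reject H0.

t = -2.4914; fail to reject H0

H0: μ = 32.9; H1: μ > 32.9 (one-sample t-test, right-tailed).
t = (x̄ − μ₀)/(s/√n) = (29.7 − 32.9)/(4.26/√11) = -2.4914
df = n − 1 = 10
p-value = P(T ≥ -2.4914) ≈ 0.9840
Since p ≈ 0.9840 > α = 0.05, fail to reject H0; the data do not provide sufficient evidence against H0.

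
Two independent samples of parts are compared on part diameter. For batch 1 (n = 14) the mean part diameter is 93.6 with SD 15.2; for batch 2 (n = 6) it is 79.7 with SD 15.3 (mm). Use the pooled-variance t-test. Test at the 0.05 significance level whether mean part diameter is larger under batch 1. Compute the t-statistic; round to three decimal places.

1.871

Let group 1 = batch 1, group 2 = batch 2. H0: μ_1 = μ_2; H1: μ_1 > μ_2 (two-sample pooled-variance t-test, right-tailed).
s_p² = [(14−1)·15.2² + (6−1)·15.3²]/(14+6−2) = 231.887
t = (93.6 − 79.7)/√[231.887·(1/14 + 1/6)] = 1.871
df = n₁ + n₂ − 2 = 18
p-value = P(T ≥ 1.871) ≈ 0.039
Since p ≈ 0.039 < α = 0.05, reject H0; the data support H1.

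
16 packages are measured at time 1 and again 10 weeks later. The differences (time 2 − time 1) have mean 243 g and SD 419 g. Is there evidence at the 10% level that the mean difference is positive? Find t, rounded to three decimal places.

H0: μ_d = 0; H1: μ_d > 0 (paired t-test on the differences, right-tailed).
t = d̄/(s_d/√n) = 243/(419/√16) = 2.320
df = n − 1 = 15
p-value = P(T ≥ 2.320) ≈ 0.0174
Since p ≈ 0.0174 < α = 0.1, reject H0; the data support H1.

2.320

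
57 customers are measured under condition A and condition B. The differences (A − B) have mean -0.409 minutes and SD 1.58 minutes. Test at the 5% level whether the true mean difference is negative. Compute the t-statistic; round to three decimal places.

-1.954

H0: μ_d = 0; H1: μ_d < 0 (paired t-test on the differences, left-tailed).
t = d̄/(s_d/√n) = -0.409/(1.58/√57) = -1.954
df = n − 1 = 56
p-value = P(T ≤ -1.954) ≈ 0.0278
Since p ≈ 0.0278 < α = 0.05, reject H0; the data support H1.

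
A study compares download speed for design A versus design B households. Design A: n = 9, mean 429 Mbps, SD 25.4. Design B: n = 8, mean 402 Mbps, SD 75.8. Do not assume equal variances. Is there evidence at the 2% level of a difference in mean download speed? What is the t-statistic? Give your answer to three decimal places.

0.961

Let group 1 = design A, group 2 = design B. H0: μ_1 = μ_2; H1: μ_1 ≠ μ_2 (Welch's two-sample t-test, two-sided).
t = (x̄_1 − x̄_2)/√(s_1²/n_1 + s_2²/n_2) = (429 − 402)/√(25.4²/9 + 75.8²/8) = 0.961
Welch–Satterthwaite df ≈ 8.39
Two-sided p-value ≈ 0.3636
Since p ≈ 0.3636 > α = 0.02, fail to reject H0; the evidence is not statistically significant.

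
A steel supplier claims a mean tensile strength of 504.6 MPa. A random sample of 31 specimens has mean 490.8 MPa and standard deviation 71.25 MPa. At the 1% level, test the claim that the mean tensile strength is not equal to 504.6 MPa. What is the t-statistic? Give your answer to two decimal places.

-1.08

H0: μ = 504.6; H1: μ ≠ 504.6 (one-sample t-test, two-sided).
t = (x̄ − μ₀)/(s/√n) = (490.8 − 504.6)/(71.25/√31) = -1.08
df = n − 1 = 30
Two-sided p-value ≈ 0.289
Since p ≈ 0.289 > α = 0.01, fail to reject H0; the evidence is not statistically significant.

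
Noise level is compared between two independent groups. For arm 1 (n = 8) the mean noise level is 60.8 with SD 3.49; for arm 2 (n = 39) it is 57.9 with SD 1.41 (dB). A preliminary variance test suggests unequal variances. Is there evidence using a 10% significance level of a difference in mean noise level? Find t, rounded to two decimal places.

2.31

Let group 1 = arm 1, group 2 = arm 2. H0: μ_1 = μ_2; H1: μ_1 ≠ μ_2 (Welch's two-sample t-test, two-sided).
t = (x̄_1 − x̄_2)/√(s_1²/n_1 + s_2²/n_2) = (60.8 − 57.9)/√(3.49²/8 + 1.41²/39) = 2.31
Welch–Satterthwaite df ≈ 7.48
Two-sided p-value ≈ 0.052
Since p ≈ 0.052 < α = 0.1, reject H0; the evidence is statistically significant.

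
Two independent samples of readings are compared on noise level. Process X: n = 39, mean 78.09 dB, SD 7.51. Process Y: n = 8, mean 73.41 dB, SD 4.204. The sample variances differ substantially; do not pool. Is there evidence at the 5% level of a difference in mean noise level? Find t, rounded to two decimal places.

Let group 1 = process X, group 2 = process Y. H0: μ_1 = μ_2; H1: μ_1 ≠ μ_2 (Welch's two-sample t-test, two-sided).
t = (x̄_1 − x̄_2)/√(s_1²/n_1 + s_2²/n_2) = (78.09 − 73.41)/√(7.51²/39 + 4.204²/8) = 2.45
Welch–Satterthwaite df ≈ 17.76
Two-sided p-value ≈ 0.025
Since p ≈ 0.025 < α = 0.05, reject H0; the evidence is statistically significant.

2.45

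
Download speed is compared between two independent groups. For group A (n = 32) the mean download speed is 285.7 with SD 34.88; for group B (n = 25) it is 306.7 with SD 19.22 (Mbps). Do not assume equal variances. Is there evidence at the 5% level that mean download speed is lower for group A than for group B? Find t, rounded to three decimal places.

-2.890

Let group 1 = group A, group 2 = group B. H0: μ_1 = μ_2; H1: μ_1 < μ_2 (Welch's two-sample t-test, left-tailed).
t = (x̄_1 − x̄_2)/√(s_1²/n_1 + s_2²/n_2) = (285.7 − 306.7)/√(34.88²/32 + 19.22²/25) = -2.890
Welch–Satterthwaite df ≈ 50.02
p-value = P(T ≤ -2.890) ≈ 0.0028
Since p ≈ 0.0028 < α = 0.05, reject H0; the data support H1.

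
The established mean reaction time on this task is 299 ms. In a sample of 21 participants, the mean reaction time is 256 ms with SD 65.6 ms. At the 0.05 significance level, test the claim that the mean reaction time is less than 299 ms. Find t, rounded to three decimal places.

-3.004

H0: μ = 299; H1: μ < 299 (one-sample t-test, left-tailed).
t = (x̄ − μ₀)/(s/√n) = (256 − 299)/(65.6/√21) = -3.004
df = n − 1 = 20
p-value = P(T ≤ -3.004) ≈ 0.004
Since p ≈ 0.004 < α = 0.05, reject H0; the data support H1.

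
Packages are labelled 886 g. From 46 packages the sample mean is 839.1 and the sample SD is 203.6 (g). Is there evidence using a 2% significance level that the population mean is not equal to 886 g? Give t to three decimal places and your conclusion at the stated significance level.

H0: μ = 886; H1: μ ≠ 886 (one-sample t-test, two-sided).
t = (x̄ − μ₀)/(s/√n) = (839.1 − 886)/(203.6/√46) = -1.562
df = n − 1 = 45
Two-sided p-value ≈ 0.125
Since p ≈ 0.125 > α = 0.02, fail to reject H0; the evidence is not statistically significant.

t = -1.562; fail to reject H0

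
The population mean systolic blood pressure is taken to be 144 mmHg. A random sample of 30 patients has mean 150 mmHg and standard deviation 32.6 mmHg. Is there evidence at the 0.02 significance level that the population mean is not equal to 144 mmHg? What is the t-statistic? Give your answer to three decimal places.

1.008

H0: μ = 144; H1: μ ≠ 144 (one-sample t-test, two-sided).
t = (x̄ − μ₀)/(s/√n) = (150 − 144)/(32.6/√30) = 1.008
df = n − 1 = 29
Two-sided p-value ≈ 0.322
Since p ≈ 0.322 > α = 0.02, fail to reject H0; the evidence is not statistically significant.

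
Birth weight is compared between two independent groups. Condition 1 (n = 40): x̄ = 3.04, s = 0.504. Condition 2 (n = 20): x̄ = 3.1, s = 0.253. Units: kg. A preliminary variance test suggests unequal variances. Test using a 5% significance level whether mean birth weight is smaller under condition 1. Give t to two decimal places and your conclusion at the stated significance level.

t = -0.61; fail to reject H0

Let group 1 = condition 1, group 2 = condition 2. H0: μ_1 = μ_2; H1: μ_1 < μ_2 (Welch's two-sample t-test, left-tailed).
t = (x̄_1 − x̄_2)/√(s_1²/n_1 + s_2²/n_2) = (3.04 − 3.1)/√(0.504²/40 + 0.253²/20) = -0.61
Welch–Satterthwaite df ≈ 57.99
p-value = P(T ≤ -0.61) ≈ 0.2708
Since p ≈ 0.2708 > α = 0.05, fail to reject H0; the evidence is not statistically significant.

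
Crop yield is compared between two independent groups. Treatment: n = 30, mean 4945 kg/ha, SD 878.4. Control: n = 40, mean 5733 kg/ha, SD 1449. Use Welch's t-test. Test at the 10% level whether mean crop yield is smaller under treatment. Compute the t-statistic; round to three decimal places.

-2.818

Let group 1 = treatment, group 2 = control. H0: μ_1 = μ_2; H1: μ_1 < μ_2 (Welch's two-sample t-test, left-tailed).
t = (x̄_1 − x̄_2)/√(s_1²/n_1 + s_2²/n_2) = (4945 − 5733)/√(878.4²/30 + 1449²/40) = -2.818
Welch–Satterthwaite df ≈ 65.45
p-value = P(T ≤ -2.818) ≈ 0.0032
Since p ≈ 0.0032 < α = 0.1, reject H0; the evidence is statistically significant.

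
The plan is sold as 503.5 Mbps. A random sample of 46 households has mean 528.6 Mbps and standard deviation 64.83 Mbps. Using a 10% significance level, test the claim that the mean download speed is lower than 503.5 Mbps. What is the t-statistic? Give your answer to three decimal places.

2.626

H0: μ = 503.5; H1: μ < 503.5 (one-sample t-test, left-tailed).
t = (x̄ − μ₀)/(s/√n) = (528.6 − 503.5)/(64.83/√46) = 2.626
df = n − 1 = 45
p-value = P(T ≤ 2.626) ≈ 0.9941
Since p ≈ 0.9941 > α = 0.1, fail to reject H0; the evidence is not statistically significant.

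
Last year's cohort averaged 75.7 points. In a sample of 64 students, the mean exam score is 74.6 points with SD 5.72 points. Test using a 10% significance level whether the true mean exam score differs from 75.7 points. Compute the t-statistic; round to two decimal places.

H0: μ = 75.7; H1: μ ≠ 75.7 (one-sample t-test, two-sided).
t = (x̄ − μ₀)/(s/√n) = (74.6 − 75.7)/(5.72/√64) = -1.54
df = n − 1 = 63
Two-sided p-value ≈ 0.129
Since p ≈ 0.129 > α = 0.1, fail to reject H0; the evidence is not statistically significant.

-1.54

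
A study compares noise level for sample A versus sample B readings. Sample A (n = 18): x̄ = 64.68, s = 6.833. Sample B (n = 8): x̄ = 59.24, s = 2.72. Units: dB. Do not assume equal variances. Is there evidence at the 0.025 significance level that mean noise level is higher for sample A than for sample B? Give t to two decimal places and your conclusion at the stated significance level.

t = 2.90; reject H0

Let group 1 = sample A, group 2 = sample B. H0: μ_1 = μ_2; H1: μ_1 > μ_2 (Welch's two-sample t-test, right-tailed).
t = (x̄_1 − x̄_2)/√(s_1²/n_1 + s_2²/n_2) = (64.68 − 59.24)/√(6.833²/18 + 2.72²/8) = 2.90
Welch–Satterthwaite df ≈ 23.90
p-value = P(T ≥ 2.90) ≈ 0.0039
Since p ≈ 0.0039 < α = 0.025, reject H0; the evidence is statistically significant.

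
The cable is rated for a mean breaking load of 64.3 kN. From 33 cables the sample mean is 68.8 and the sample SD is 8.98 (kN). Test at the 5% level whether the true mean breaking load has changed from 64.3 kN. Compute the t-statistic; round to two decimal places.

H0: μ = 64.3; H1: μ ≠ 64.3 (one-sample t-test, two-sided).
t = (x̄ − μ₀)/(s/√n) = (68.8 − 64.3)/(8.98/√33) = 2.88
df = n − 1 = 32
Two-sided p-value ≈ 0.0071
Since p ≈ 0.0071 < α = 0.05, reject H0; the evidence is statistically significant.

2.88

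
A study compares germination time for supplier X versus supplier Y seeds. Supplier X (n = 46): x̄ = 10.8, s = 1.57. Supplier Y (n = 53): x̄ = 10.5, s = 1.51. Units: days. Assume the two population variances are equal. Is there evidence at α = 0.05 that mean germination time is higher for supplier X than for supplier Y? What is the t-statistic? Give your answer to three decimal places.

Let group 1 = supplier X, group 2 = supplier Y. H0: μ_1 = μ_2; H1: μ_1 > μ_2 (two-sample pooled-variance t-test, right-tailed).
s_p² = [(46−1)·1.57² + (53−1)·1.51²]/(46+53−2) = 2.36583
t = (10.8 − 10.5)/√[2.36583·(1/46 + 1/53)] = 0.968
df = n₁ + n₂ − 2 = 97
p-value = P(T ≥ 0.968) ≈ 0.168
Since p ≈ 0.168 > α = 0.05, fail to reject H0; the data do not provide sufficient evidence against H0.

0.968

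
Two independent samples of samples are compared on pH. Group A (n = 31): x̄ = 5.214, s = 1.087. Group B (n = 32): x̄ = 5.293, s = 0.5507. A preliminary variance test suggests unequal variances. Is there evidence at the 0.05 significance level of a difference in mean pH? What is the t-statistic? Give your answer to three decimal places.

-0.362

Let group 1 = group A, group 2 = group B. H0: μ_1 = μ_2; H1: μ_1 ≠ μ_2 (Welch's two-sample t-test, two-sided).
t = (x̄_1 − x̄_2)/√(s_1²/n_1 + s_2²/n_2) = (5.214 − 5.293)/√(1.087²/31 + 0.5507²/32) = -0.362
Welch–Satterthwaite df ≈ 44.13
Two-sided p-value ≈ 0.7190
Since p ≈ 0.7190 > α = 0.05, fail to reject H0; the data do not provide sufficient evidence against H0.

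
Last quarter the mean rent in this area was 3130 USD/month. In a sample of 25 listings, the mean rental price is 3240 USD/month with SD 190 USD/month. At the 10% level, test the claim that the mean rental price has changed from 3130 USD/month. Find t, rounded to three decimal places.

2.895

H0: μ = 3130; H1: μ ≠ 3130 (one-sample t-test, two-sided).
t = (x̄ − μ₀)/(s/√n) = (3240 − 3130)/(190/√25) = 2.895
df = n − 1 = 24
Two-sided p-value ≈ 0.0080
Since p ≈ 0.0080 < α = 0.1, reject H0; the evidence is statistically significant.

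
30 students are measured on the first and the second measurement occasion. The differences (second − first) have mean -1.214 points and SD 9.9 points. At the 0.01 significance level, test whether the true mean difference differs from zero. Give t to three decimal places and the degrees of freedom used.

H0: μ_d = 0; H1: μ_d ≠ 0 (paired t-test on the differences, two-sided).
t = d̄/(s_d/√n) = -1.214/(9.9/√30) = -0.672
df = n − 1 = 29
Two-sided p-value ≈ 0.5071
Since p ≈ 0.5071 > α = 0.01, fail to reject H0; the evidence is not statistically significant.

t = -0.672, df = 29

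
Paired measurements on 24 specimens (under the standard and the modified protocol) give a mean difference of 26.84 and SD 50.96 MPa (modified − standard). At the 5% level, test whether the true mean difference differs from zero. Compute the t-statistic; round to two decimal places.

2.58

H0: μ_d = 0; H1: μ_d ≠ 0 (paired t-test on the differences, two-sided).
t = d̄/(s_d/√n) = 26.84/(50.96/√24) = 2.58
df = n − 1 = 23
Two-sided p-value ≈ 0.0167
Since p ≈ 0.0167 < α = 0.05, reject H0; the evidence is statistically significant.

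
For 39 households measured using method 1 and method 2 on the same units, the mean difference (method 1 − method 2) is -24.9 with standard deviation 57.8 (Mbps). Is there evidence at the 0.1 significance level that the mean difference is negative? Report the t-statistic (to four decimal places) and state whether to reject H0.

t = -2.6903; reject H0

H0: μ_d = 0; H1: μ_d < 0 (paired t-test on the differences, left-tailed).
t = d̄/(s_d/√n) = -24.9/(57.8/√39) = -2.6903
df = n − 1 = 38
p-value = P(T ≤ -2.6903) ≈ 0.005
Since p ≈ 0.005 < α = 0.1, reject H0; the evidence is statistically significant.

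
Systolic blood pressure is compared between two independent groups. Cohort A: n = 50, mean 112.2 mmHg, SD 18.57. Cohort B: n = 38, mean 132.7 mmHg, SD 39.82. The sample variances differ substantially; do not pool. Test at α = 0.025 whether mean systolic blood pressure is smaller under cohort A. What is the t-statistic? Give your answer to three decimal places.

-2.940

Let group 1 = cohort A, group 2 = cohort B. H0: μ_1 = μ_2; H1: μ_1 < μ_2 (Welch's two-sample t-test, left-tailed).
t = (x̄_1 − x̄_2)/√(s_1²/n_1 + s_2²/n_2) = (112.2 − 132.7)/√(18.57²/50 + 39.82²/38) = -2.940
Welch–Satterthwaite df ≈ 49.23
p-value = P(T ≤ -2.940) ≈ 0.0025
Since p ≈ 0.0025 < α = 0.025, reject H0; the evidence is statistically significant.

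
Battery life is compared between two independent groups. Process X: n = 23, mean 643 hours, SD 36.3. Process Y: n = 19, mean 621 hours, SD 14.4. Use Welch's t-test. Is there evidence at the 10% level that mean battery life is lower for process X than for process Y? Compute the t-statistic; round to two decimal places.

Let group 1 = process X, group 2 = process Y. H0: μ_1 = μ_2; H1: μ_1 < μ_2 (Welch's two-sample t-test, left-tailed).
t = (x̄_1 − x̄_2)/√(s_1²/n_1 + s_2²/n_2) = (643 − 621)/√(36.3²/23 + 14.4²/19) = 2.66
Welch–Satterthwaite df ≈ 29.86
p-value = P(T ≤ 2.66) ≈ 0.9938
Since p ≈ 0.9938 > α = 0.1, fail to reject H0; the evidence is not statistically significant.

2.66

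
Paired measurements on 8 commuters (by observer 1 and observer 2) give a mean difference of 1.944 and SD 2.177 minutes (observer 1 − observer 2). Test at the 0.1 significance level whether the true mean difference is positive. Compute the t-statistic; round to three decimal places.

2.526

H0: μ_d = 0; H1: μ_d > 0 (paired t-test on the differences, right-tailed).
t = d̄/(s_d/√n) = 1.944/(2.177/√8) = 2.526
df = n − 1 = 7
p-value = P(T ≥ 2.526) ≈ 0.020
Since p ≈ 0.020 < α = 0.1, reject H0; the evidence is statistically significant.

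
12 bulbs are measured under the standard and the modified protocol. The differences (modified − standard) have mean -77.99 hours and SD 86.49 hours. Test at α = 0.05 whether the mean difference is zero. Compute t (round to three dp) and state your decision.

H0: μ_d = 0; H1: μ_d ≠ 0 (paired t-test on the differences, two-sided).
t = d̄/(s_d/√n) = -77.99/(86.49/√12) = -3.124
df = n − 1 = 11
Two-sided p-value ≈ 0.0097
Since p ≈ 0.0097 < α = 0.05, reject H0; the evidence is statistically significant.

t = -3.124; reject H0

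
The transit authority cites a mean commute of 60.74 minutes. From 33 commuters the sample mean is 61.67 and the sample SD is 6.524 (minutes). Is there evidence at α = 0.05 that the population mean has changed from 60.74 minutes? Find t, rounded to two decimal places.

0.82

H0: μ = 60.74; H1: μ ≠ 60.74 (one-sample t-test, two-sided).
t = (x̄ − μ₀)/(s/√n) = (61.67 − 60.74)/(6.524/√33) = 0.82
df = n − 1 = 32
Two-sided p-value ≈ 0.419
Since p ≈ 0.419 > α = 0.05, fail to reject H0; the evidence is not statistically significant.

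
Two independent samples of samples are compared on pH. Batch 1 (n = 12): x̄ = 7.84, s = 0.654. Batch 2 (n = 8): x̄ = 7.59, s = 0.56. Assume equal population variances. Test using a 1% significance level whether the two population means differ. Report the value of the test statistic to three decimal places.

0.885

Let group 1 = batch 1, group 2 = batch 2. H0: μ_1 = μ_2; H1: μ_1 ≠ μ_2 (two-sample pooled-variance t-test, two-sided).
s_p² = [(12−1)·0.654² + (8−1)·0.56²]/(12+8−2) = 0.383338
t = (7.84 − 7.59)/√[0.383338·(1/12 + 1/8)] = 0.885
df = n₁ + n₂ − 2 = 18
Two-sided p-value ≈ 0.388
Since p ≈ 0.388 > α = 0.01, fail to reject H0; the data do not provide sufficient evidence against H0.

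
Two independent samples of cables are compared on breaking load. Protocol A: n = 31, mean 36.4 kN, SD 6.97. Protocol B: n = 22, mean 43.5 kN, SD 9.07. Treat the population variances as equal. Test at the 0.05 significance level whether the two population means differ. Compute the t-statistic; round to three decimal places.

Let group 1 = protocol A, group 2 = protocol B. H0: μ_1 = μ_2; H1: μ_1 ≠ μ_2 (two-sample pooled-variance t-test, two-sided).
s_p² = [(31−1)·6.97² + (22−1)·9.07²]/(31+22−2) = 62.4508
t = (36.4 − 43.5)/√[62.4508·(1/31 + 1/22)] = -3.223
df = n₁ + n₂ − 2 = 51
Two-sided p-value ≈ 0.002
Since p ≈ 0.002 < α = 0.05, reject H0; the data support H1.

-3.223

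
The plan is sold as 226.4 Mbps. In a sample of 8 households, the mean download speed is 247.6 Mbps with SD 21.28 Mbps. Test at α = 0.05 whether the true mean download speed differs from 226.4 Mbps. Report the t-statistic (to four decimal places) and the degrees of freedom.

H0: μ = 226.4; H1: μ ≠ 226.4 (one-sample t-test, two-sided).
t = (x̄ − μ₀)/(s/√n) = (247.6 − 226.4)/(21.28/√8) = 2.8178
df = n − 1 = 7
Two-sided p-value ≈ 0.0259
Since p ≈ 0.0259 < α = 0.05, reject H0; the evidence is statistically significant.

t = 2.8178, df = 7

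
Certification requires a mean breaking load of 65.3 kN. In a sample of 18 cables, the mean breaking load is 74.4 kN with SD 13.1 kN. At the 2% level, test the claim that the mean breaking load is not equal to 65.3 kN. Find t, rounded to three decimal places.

H0: μ = 65.3; H1: μ ≠ 65.3 (one-sample t-test, two-sided).
t = (x̄ − μ₀)/(s/√n) = (74.4 − 65.3)/(13.1/√18) = 2.947
df = n − 1 = 17
Two-sided p-value ≈ 0.0090
Since p ≈ 0.0090 < α = 0.02, reject H0; the data support H1.

2.947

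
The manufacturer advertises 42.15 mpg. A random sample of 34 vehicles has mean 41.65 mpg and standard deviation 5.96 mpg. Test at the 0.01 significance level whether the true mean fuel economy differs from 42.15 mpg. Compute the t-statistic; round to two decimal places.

H0: μ = 42.15; H1: μ ≠ 42.15 (one-sample t-test, two-sided).
t = (x̄ − μ₀)/(s/√n) = (41.65 − 42.15)/(5.96/√34) = -0.49
df = n − 1 = 33
Two-sided p-value ≈ 0.6280
Since p ≈ 0.6280 > α = 0.01, fail to reject H0; the data do not provide sufficient evidence against H0.

-0.49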